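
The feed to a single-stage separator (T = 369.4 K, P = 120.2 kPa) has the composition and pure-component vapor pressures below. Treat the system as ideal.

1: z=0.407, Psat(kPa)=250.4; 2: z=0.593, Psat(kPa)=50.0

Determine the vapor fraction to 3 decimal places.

ψ = 0.149

Raoult's law: Kᵢ = Pᵢˢᵃᵗ/P = Pᵢˢᵃᵗ/120.2.
  K_1 = 250.4/120.2 = 2.08319, K_2 = 50.0/120.2 = 0.41597
Let ψ = V/F and solve Σ zᵢ(Kᵢ−1)/(1+ψ(Kᵢ−1)) = 0.
Check two-phase: ΣzᵢKᵢ = 1.095 > 1 and Σzᵢ/Kᵢ = 1.621 > 1, so g(0) = 0.095 > 0 and g(1) = -0.621 < 0.
Newton iteration, ψ⁰ = 0.31:
  ψ = 0.310: g = -0.0929, g' = -0.569 → ψ = 0.147
  ψ = 0.147: g = 0.0015, g' = -0.597 → ψ = 0.149
Converged at ψ = 0.149.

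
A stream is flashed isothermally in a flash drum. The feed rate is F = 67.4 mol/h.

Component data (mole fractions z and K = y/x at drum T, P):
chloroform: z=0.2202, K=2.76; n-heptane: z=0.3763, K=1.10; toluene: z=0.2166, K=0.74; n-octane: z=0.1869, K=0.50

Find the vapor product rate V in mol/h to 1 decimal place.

V = 46.2 mol/h

Let ψ = V/F and solve Σ zᵢ(Kᵢ−1)/(1+ψ(Kᵢ−1)) = 0.
Check two-phase: ΣzᵢKᵢ = 1.2754 > 1 and Σzᵢ/Kᵢ = 1.0884 > 1, so g(0) = 0.2754 > 0 and g(1) = -0.0884 < 0.
Newton iteration, ψ⁰ = 0.5:
  ψ = 0.5000: g = 0.05265, g' = -0.2988 → ψ = 0.6762
  ψ = 0.6762: g = 0.00269, g' = -0.2737 → ψ = 0.6860
Converged at ψ = 0.6860.
Then V = ψ·F = 0.6860·67.4 = 46.2 mol/h and L = F − V = 21.2 mol/h.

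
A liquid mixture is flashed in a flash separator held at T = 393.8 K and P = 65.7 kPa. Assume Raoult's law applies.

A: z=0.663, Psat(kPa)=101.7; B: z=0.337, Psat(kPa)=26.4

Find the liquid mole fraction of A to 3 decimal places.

x_A = 0.522

Raoult's law: Kᵢ = Pᵢˢᵃᵗ/P = Pᵢˢᵃᵗ/65.7.
  K_A = 101.7/65.7 = 1.54795, K_B = 26.4/65.7 = 0.40183
Binary case is linear: z₁(K₁−1)(1+V/F(K₂−1)) + z₂(K₂−1)(1+V/F(K₁−1)) = 0
⇒ V/F = [z₁(K₁−1)+z₂(K₂−1)] / [−(K₁−1)(K₂−1)] = 0.1617/0.3278 = 0.493
Compositions from xᵢ = zᵢ/(1+V/F(Kᵢ−1)), yᵢ = Kᵢxᵢ:
  A: x = 0.522, y = 0.808
  B: x = 0.478, y = 0.192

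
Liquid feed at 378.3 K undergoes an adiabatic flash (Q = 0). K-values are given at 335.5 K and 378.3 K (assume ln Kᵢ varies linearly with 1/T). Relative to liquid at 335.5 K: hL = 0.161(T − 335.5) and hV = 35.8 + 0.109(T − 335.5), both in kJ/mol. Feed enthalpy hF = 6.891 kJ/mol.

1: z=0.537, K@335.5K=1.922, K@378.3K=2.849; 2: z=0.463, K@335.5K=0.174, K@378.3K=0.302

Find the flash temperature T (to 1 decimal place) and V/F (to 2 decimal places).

T = 338.2 K, V/F = 0.18

Adiabatic flash: solve Rachford–Rice at each trial T, then check hF = ψ·hV(T) + (1−ψ)·hL(T).
  T = 335.5 K: K = (1.922, 0.174), RR gives ψ = 0.148, H_out = 5.297 kJ/mol
  T = 378.3 K: K = (2.849, 0.302), RR gives ψ = 0.519, H_out = 24.314 kJ/mol
  T = 356.9 K: K = (2.368, 0.233), RR gives ψ = 0.362, H_out = 15.991 kJ/mol
  T = 346.2 K: K = (2.140, 0.202), RR gives ψ = 0.267, H_out = 11.136 kJ/mol
  T = 340.9 K: K = (2.031, 0.188), RR gives ψ = 0.212, H_out = 8.406 kJ/mol
  T = 338.2 K: K = (1.976, 0.181), RR gives ψ = 0.181, H_out = 6.899 kJ/mol
  T = 336.9 K: K = (1.950, 0.178), RR gives ψ = 0.166, H_out = 6.140 kJ/mol
Linear interpolation between T = 336.9 (H_out = 6.140) and T = 338.2 (H_out = 6.899) on hF = 6.891 gives T ≈ 338.2 K, at which ψ = 0.18.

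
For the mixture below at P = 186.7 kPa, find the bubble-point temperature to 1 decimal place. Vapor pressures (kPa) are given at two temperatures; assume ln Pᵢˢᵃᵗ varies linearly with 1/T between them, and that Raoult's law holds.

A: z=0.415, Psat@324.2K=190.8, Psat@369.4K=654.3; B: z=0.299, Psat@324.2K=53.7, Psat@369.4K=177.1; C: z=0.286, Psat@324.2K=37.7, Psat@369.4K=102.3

Bubble-point temperature: ΣzᵢPᵢˢᵃᵗ(T) = P. Interpolate ln Pᵢˢᵃᵗ = aᵢ + bᵢ/T.
  T = 324.2 K: ΣzᵢPᵢˢᵃᵗ = 106.02 kPa
  T = 369.4 K: ΣzᵢPᵢˢᵃᵗ = 353.75 kPa
  T = 346.8 K: ΣzᵢPᵢˢᵃᵗ = 201.30 kPa
  T = 335.5 K: ΣzᵢPᵢˢᵃᵗ = 147.65 kPa
  T = 341.1 K: ΣzᵢPᵢˢᵃᵗ = 172.60 kPa
  T = 344.0 K: ΣzᵢPᵢˢᵃᵗ = 186.77 kPa
Interpolating between 341.1 K and 344.0 K gives T ≈ 344.0 K.

T = 344.0 K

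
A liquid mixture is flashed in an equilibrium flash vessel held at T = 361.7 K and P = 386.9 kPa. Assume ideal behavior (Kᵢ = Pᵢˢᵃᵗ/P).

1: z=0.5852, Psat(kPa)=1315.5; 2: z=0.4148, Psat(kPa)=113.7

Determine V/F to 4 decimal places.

Raoult's law: Kᵢ = Pᵢˢᵃᵗ/P = Pᵢˢᵃᵗ/386.9.
  K_1 = 1315.5/386.9 = 3.400103, K_2 = 113.7/386.9 = 0.293874
Material balance + equilibrium reduce to Σ zᵢ(Kᵢ−1)/(1+V/F(Kᵢ−1)) = 0.
Check two-phase: ΣzᵢKᵢ = 2.1116 > 1 and Σzᵢ/Kᵢ = 1.5836 > 1, so g(0) = 1.1116 > 0 and g(1) = -0.5836 < 0.
Newton–Raphson from V/F = 0.39:
  V/F = 0.3900: g = 0.32125, g' = -1.2933 → V/F = 0.6384
  V/F = 0.6384: g = 0.02135, g' = -1.2114 → V/F = 0.6560
  V/F = 0.6560: g = -0.00013, g' = -1.2264 → V/F = 0.6559
Converged at V/F = 0.6559.

V/F = 0.6559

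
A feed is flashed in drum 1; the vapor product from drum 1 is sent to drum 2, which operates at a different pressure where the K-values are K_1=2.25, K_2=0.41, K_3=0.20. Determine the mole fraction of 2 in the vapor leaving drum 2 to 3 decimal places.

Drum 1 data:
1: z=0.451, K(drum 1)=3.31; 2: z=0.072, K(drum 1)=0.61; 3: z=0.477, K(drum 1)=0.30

Drum 1:
Material balance + equilibrium reduce to Σ zᵢ(Kᵢ−1)/(1+ψ₁(Kᵢ−1)) = 0.
g(0) = ΣzᵢKᵢ − 1 = 0.680 and g(1) = 1 − Σzᵢ/Kᵢ = -0.844, so a root lies in (0, 1).
Iterate (Newton) starting at ψ₁ = 0.5:
  ψ₁ = 0.500: g = -0.0651, g' = -1.088 → ψ₁ = 0.440
Converged at ψ₁ = 0.440.
Drum-1 compositions:
  1: x = 0.224, y = 0.740
  2: x = 0.087, y = 0.053
  3: x = 0.689, y = 0.207
Drum-2 feed = drum-1 vapor: z₂ = (0.7401, 0.0530, 0.2068).
Drum 2:
Material balance + equilibrium reduce to Σ zᵢ(Kᵢ−1)/(1+ψ₂(Kᵢ−1)) = 0.
Check two-phase: ΣzᵢKᵢ = 1.728 > 1 and Σzᵢ/Kᵢ = 1.492 > 1, so g(0) = 0.728 > 0 and g(1) = -0.492 < 0.
Newton–Raphson from ψ₂ = 0.5:
  ψ₂ = 0.500: g = 0.2492, g' = -0.843 → ψ₂ = 0.796
  ψ₂ = 0.796: g = -0.0504, g' = -1.358 → ψ₂ = 0.759
  ψ₂ = 0.759: g = -0.0026, g' = -1.222 → ψ₂ = 0.756
Converged at ψ₂ = 0.756.
  1: x = 0.380, y = 0.856
  2: x = 0.096, y = 0.039
  3: x = 0.524, y = 0.105

y_2 (drum 2) = 0.039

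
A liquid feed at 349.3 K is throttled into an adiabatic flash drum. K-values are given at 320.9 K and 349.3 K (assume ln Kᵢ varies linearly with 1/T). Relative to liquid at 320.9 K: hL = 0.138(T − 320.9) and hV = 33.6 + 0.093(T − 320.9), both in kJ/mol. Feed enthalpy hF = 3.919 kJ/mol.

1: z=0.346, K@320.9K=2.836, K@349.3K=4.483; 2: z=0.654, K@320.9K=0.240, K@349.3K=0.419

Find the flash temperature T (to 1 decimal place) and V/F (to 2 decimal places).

T = 322.0 K, V/F = 0.11

Adiabatic flash: solve Rachford–Rice at each trial T, then check hF = ψ·hV(T) + (1−ψ)·hL(T).
  T = 320.9 K: K = (2.836, 0.240), RR gives ψ = 0.099, H_out = 3.328 kJ/mol
  T = 349.3 K: K = (4.483, 0.419), RR gives ψ = 0.408, H_out = 17.099 kJ/mol
  T = 335.1 K: K = (3.600, 0.321), RR gives ψ = 0.258, H_out = 10.463 kJ/mol
  T = 328.0 K: K = (3.204, 0.278), RR gives ψ = 0.183, H_out = 7.060 kJ/mol
  T = 324.4 K: K = (3.014, 0.258), RR gives ψ = 0.142, H_out = 5.225 kJ/mol
  T = 322.6 K: K = (2.921, 0.249), RR gives ψ = 0.120, H_out = 4.265 kJ/mol
Linear interpolation between T = 320.9 (H_out = 3.328) and T = 322.6 (H_out = 4.265) on hF = 3.919 gives T ≈ 322.0 K, at which ψ = 0.11.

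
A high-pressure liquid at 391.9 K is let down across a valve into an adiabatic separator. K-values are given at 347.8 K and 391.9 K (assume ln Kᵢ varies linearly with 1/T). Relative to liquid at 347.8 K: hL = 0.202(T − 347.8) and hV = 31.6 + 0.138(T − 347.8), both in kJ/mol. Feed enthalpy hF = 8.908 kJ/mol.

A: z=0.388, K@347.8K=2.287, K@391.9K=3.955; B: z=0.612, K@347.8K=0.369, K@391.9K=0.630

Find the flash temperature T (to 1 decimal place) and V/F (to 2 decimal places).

T = 354.4 K, V/F = 0.24

Adiabatic flash: solve Rachford–Rice at each trial T, then check hF = ψ·hV(T) + (1−ψ)·hL(T).
  T = 347.8 K: K = (2.287, 0.369), RR gives ψ = 0.139, H_out = 4.404 kJ/mol
  T = 391.9 K: K = (3.955, 0.630), RR gives ψ = 0.842, H_out = 33.126 kJ/mol
  T = 369.9 K: K = (3.059, 0.490), RR gives ψ = 0.464, H_out = 18.465 kJ/mol
  T = 358.9 K: K = (2.659, 0.427), RR gives ψ = 0.309, H_out = 11.777 kJ/mol
  T = 353.4 K: K = (2.470, 0.398), RR gives ψ = 0.228, H_out = 8.259 kJ/mol
  T = 356.1 K: K = (2.562, 0.412), RR gives ψ = 0.268, H_out = 10.011 kJ/mol
  T = 354.8 K: K = (2.518, 0.405), RR gives ψ = 0.249, H_out = 9.175 kJ/mol
Linear interpolation between T = 353.4 (H_out = 8.259) and T = 354.8 (H_out = 9.175) on hF = 8.908 gives T ≈ 354.4 K, at which ψ = 0.24.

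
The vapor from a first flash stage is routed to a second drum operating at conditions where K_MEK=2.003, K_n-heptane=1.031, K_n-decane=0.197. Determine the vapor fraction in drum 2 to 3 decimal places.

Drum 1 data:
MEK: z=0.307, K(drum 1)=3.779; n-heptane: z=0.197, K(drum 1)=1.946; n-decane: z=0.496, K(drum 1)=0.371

Drum 1:
Iterate (Newton) starting at ψ₁ = 0.67:
  ψ₁ = 0.670: g = -0.1271, g' = -0.942 → ψ₁ = 0.535
  ψ₁ = 0.535: g = -0.0035, g' = -0.907 → ψ₁ = 0.531
Converged at ψ₁ = 0.531.
Drum-1 compositions:
  MEK: x = 0.124, y = 0.468
  n-heptane: x = 0.131, y = 0.255
  n-decane: x = 0.745, y = 0.276
Drum-2 feed = drum-1 vapor: z₂ = (0.4685, 0.2551, 0.2764).
Drum 2:
Rachford–Rice: g(ψ₂) = Σ zᵢ(Kᵢ−1)/(1+ψ₂(Kᵢ−1)) = 0.
g(0) = ΣzᵢKᵢ − 1 = 0.256 and g(1) = 1 − Σzᵢ/Kᵢ = -0.884, so a root lies in (0, 1).
Iterate (Newton) starting at ψ₂ = 0.5:
  ψ₂ = 0.500: g = -0.0501, g' = -0.707 → ψ₂ = 0.429
  ψ₂ = 0.429: g = -0.0023, g' = -0.645 → ψ₂ = 0.426
Converged at ψ₂ = 0.426.
  MEK: x = 0.328, y = 0.658
  n-heptane: x = 0.252, y = 0.260
  n-decane: x = 0.420, y = 0.083

V/F (drum 2) = 0.426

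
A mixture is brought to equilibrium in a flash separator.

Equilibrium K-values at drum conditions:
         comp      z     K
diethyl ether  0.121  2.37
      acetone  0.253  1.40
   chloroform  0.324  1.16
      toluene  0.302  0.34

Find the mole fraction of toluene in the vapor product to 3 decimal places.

y_toluene = 0.131

Rachford–Rice: g(V/F) = Σ zᵢ(Kᵢ−1)/(1+V/F(Kᵢ−1)) = 0.
Check two-phase: ΣzᵢKᵢ = 1.119 > 1 and Σzᵢ/Kᵢ = 1.399 > 1, so g(0) = 0.119 > 0 and g(1) = -0.399 < 0.
Newton iteration, V/F⁰ = 0.5:
  V/F = 0.500: g = -0.0668, g' = -0.408 → V/F = 0.336
  V/F = 0.336: g = -0.0044, g' = -0.363 → V/F = 0.324
Converged at V/F = 0.324.
Compositions from xᵢ = zᵢ/(1+V/F(Kᵢ−1)), yᵢ = Kᵢxᵢ:
  diethyl ether: x = 0.084, y = 0.199
  acetone: x = 0.224, y = 0.314
  chloroform: x = 0.308, y = 0.357
  toluene: x = 0.384, y = 0.131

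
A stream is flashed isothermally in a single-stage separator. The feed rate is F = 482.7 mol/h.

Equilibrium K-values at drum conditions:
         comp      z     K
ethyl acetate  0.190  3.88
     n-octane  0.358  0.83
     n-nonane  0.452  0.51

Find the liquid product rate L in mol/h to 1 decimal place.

Material balance + equilibrium reduce to Σ zᵢ(Kᵢ−1)/(1+ψ(Kᵢ−1)) = 0.
Feasibility: ΣzᵢKᵢ = 1.265, Σzᵢ/Kᵢ = 1.367 — both > 1, two phases present.
Newton iteration, ψ⁰ = 0.51:
  ψ = 0.510: g = -0.1403, g' = -0.464 → ψ = 0.208
  ψ = 0.208: g = 0.0328, g' = -0.763 → ψ = 0.251
  ψ = 0.251: g = 0.0018, g' = -0.684 → ψ = 0.253
Converged at ψ = 0.253.
Then V = ψ·F = 0.2532·482.7 = 122.2 mol/h and L = F − V = 360.5 mol/h.

L = 360.5 mol/h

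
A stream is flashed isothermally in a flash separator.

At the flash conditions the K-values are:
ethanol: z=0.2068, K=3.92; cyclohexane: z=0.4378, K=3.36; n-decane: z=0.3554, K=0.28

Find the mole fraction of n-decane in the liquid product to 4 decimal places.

Iterate (Newton) starting at V/F = 0.41:
  V/F = 0.4100: g = 0.43688, g' = -1.3660 → V/F = 0.7298
  V/F = 0.7298: g = 0.03313, g' = -1.3271 → V/F = 0.7548
  V/F = 0.7548: g = -0.00053, g' = -1.3709 → V/F = 0.7544
Converged at V/F = 0.7544.
Compositions from xᵢ = zᵢ/(1+V/F(Kᵢ−1)), yᵢ = Kᵢxᵢ:
  ethanol: x = 0.0646, y = 0.2531
  cyclohexane: x = 0.1575, y = 0.5291
  n-decane: x = 0.7780, y = 0.2178

x_n-decane = 0.7780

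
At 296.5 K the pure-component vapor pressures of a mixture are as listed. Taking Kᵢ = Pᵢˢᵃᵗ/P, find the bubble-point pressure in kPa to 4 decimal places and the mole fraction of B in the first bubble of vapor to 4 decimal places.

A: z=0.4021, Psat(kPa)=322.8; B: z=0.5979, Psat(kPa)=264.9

Pbub = 288.1816 kPa, y_B = 0.5496

At the bubble point ψ → 0, so ΣzᵢKᵢ = 1 with Kᵢ = Pᵢˢᵃᵗ/P ⇒ P = ΣzᵢPᵢˢᵃᵗ.
P = 0.4021·322.8 + 0.5979·264.9 = 288.1816 kPa
yᵢ = zᵢPᵢˢᵃᵗ/P ⇒ y_B = 0.5979·264.9/288.1816 = 0.5496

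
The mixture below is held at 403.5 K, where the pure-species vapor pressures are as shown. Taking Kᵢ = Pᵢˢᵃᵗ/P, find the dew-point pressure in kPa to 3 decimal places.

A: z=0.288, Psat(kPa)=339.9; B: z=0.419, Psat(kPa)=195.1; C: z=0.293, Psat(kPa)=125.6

At the dew point ψ → 1, so Σzᵢ/Kᵢ = 1 with Kᵢ = Pᵢˢᵃᵗ/P ⇒ 1/P = Σzᵢ/Pᵢˢᵃᵗ.
1/P = 0.288/339.9 + 0.419/195.1 + 0.293/125.6 = 0.005328 ⇒ P = 187.697 kPa

Pdew = 187.697 kPa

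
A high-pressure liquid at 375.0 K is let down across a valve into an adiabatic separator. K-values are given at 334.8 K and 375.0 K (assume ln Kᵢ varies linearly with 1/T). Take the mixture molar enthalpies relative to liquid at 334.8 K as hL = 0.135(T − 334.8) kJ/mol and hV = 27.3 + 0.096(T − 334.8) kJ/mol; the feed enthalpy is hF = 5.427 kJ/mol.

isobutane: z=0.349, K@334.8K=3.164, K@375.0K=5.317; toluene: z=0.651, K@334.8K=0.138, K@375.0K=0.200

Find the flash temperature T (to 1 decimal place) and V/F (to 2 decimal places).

T = 343.4 K, V/F = 0.16

Adiabatic flash: solve Rachford–Rice at each trial T, then check hF = ψ·hV(T) + (1−ψ)·hL(T).
  T = 334.8 K: K = (3.164, 0.138), RR gives ψ = 0.104, H_out = 2.840 kJ/mol
  T = 375.0 K: K = (5.317, 0.200), RR gives ψ = 0.285, H_out = 12.772 kJ/mol
  T = 354.9 K: K = (4.162, 0.168), RR gives ψ = 0.214, H_out = 8.376 kJ/mol
  T = 344.9 K: K = (3.646, 0.153), RR gives ψ = 0.166, H_out = 5.827 kJ/mol
  T = 339.9 K: K = (3.402, 0.145), RR gives ψ = 0.137, H_out = 4.412 kJ/mol
  T = 342.4 K: K = (3.523, 0.149), RR gives ψ = 0.152, H_out = 5.133 kJ/mol
  T = 343.6 K: K = (3.582, 0.151), RR gives ψ = 0.159, H_out = 5.469 kJ/mol
Linear interpolation between T = 342.4 (H_out = 5.133) and T = 343.6 (H_out = 5.469) on hF = 5.427 gives T ≈ 343.4 K, at which ψ = 0.16.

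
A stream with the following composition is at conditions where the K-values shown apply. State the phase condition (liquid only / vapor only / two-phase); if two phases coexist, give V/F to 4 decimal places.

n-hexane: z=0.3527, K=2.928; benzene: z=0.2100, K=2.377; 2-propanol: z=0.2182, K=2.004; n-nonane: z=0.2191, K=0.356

ΣzᵢKᵢ = 2.0471; Σzᵢ/Kᵢ = 0.9331.
Since Σzᵢ/Kᵢ < 1 the mixture is above its dew point — single vapor phase.

vapor only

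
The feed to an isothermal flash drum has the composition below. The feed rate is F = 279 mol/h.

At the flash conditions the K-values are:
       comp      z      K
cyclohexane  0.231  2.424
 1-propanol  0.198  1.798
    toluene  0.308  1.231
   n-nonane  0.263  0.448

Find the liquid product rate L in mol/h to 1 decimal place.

Rachford–Rice: g(V/F) = Σ zᵢ(Kᵢ−1)/(1+V/F(Kᵢ−1)) = 0.
Feasibility: ΣzᵢKᵢ = 1.413, Σzᵢ/Kᵢ = 1.043 — both > 1, two phases present.
Newton iteration, V/F⁰ = 0.61:
  V/F = 0.610: g = 0.1258, g' = -0.386 → V/F = 0.936
  V/F = 0.936: g = -0.0104, g' = -0.481 → V/F = 0.914
Converged at V/F = 0.914.
Then V = V/F·F = 0.9141·279 = 255.0 mol/h and L = F − V = 24.0 mol/h.

L = 24.0 mol/h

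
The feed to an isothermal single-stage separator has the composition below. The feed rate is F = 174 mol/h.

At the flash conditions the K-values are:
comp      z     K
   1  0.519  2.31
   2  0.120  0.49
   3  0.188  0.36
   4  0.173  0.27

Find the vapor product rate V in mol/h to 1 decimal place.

V = 76.3 mol/h

Material balance + equilibrium reduce to Σ zᵢ(Kᵢ−1)/(1+V/F(Kᵢ−1)) = 0.
g(0) = ΣzᵢKᵢ − 1 = 0.372 and g(1) = 1 − Σzᵢ/Kᵢ = -0.633, so a root lies in (0, 1).
Iterate (Newton) starting at V/F = 0.58:
  V/F = 0.580: g = -0.1109, g' = -0.823 → V/F = 0.445
  V/F = 0.445: g = -0.0051, g' = -0.760 → V/F = 0.438
Converged at V/F = 0.438.
Then V = V/F·F = 0.4385·174 = 76.3 mol/h and L = F − V = 97.7 mol/h.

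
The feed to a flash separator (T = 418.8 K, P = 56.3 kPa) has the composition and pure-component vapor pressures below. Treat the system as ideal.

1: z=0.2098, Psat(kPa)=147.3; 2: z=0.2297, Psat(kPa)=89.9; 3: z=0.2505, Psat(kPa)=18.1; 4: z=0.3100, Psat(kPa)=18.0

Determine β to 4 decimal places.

Raoult's law: Kᵢ = Pᵢˢᵃᵗ/P = Pᵢˢᵃᵗ/56.3.
  K_1 = 147.3/56.3 = 2.616341, K_2 = 89.9/56.3 = 1.596803, K_3 = 18.1/56.3 = 0.321492, K_4 = 18.0/56.3 = 0.319716
Newton iteration, β⁰ = 0.61:
  β = 0.6100: g = -0.37922, g' = -0.9378 → β = 0.2056
  β = 0.2056: g = -0.06610, g' = -0.7233 → β = 0.1143
  β = 0.1143: g = 0.00167, g' = -0.7664 → β = 0.1164
Converged at β = 0.1164.

β = 0.1164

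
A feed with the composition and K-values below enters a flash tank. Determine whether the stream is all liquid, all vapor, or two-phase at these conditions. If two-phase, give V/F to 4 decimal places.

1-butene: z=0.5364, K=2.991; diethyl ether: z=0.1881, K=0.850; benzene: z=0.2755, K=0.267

two-phase, V/F = 0.6999

ΣzᵢKᵢ = 1.8378; Σzᵢ/Kᵢ = 1.4325.
Both exceed 1, so a two-phase solution exists.
Rachford–Rice: g(ψ) = Σ zᵢ(Kᵢ−1)/(1+ψ(Kᵢ−1)) = 0.
Iterate (Newton) starting at ψ = 0.5:
  ψ = 0.5000: g = 0.18592, g' = -0.9078 → ψ = 0.7048
  ψ = 0.7048: g = -0.00494, g' = -1.0070 → ψ = 0.6999
Converged at ψ = 0.6999.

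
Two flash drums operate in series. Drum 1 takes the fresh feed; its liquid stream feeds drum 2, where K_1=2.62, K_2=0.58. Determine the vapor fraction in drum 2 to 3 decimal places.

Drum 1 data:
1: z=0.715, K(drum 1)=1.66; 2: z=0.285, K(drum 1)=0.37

V/F (drum 2) = 0.847

Drum 1:
Material balance + equilibrium reduce to Σ zᵢ(Kᵢ−1)/(1+ψ₁(Kᵢ−1)) = 0.
Check two-phase: ΣzᵢKᵢ = 1.292 > 1 and Σzᵢ/Kᵢ = 1.201 > 1, so g(0) = 0.292 > 0 and g(1) = -0.201 < 0.
Binary case is linear: z₁(K₁−1)(1+ψ₁(K₂−1)) + z₂(K₂−1)(1+ψ₁(K₁−1)) = 0
⇒ ψ₁ = [z₁(K₁−1)+z₂(K₂−1)] / [−(K₁−1)(K₂−1)] = 0.2923/0.4158 = 0.703
Drum-1 compositions:
  1: x = 0.488, y = 0.811
  2: x = 0.512, y = 0.189
Drum-2 feed = drum-1 liquid: z₂ = (0.4884, 0.5116).
Drum 2:
Rachford–Rice: g(ψ₂) = Σ zᵢ(Kᵢ−1)/(1+ψ₂(Kᵢ−1)) = 0.
Feasibility: ΣzᵢKᵢ = 1.576, Σzᵢ/Kᵢ = 1.069 — both > 1, two phases present.
Newton iteration, ψ₂⁰ = 0.5:
  ψ₂ = 0.500: g = 0.1651, g' = -0.536 → ψ₂ = 0.808
  ψ₂ = 0.808: g = 0.0173, g' = -0.447 → ψ₂ = 0.847
Converged at ψ₂ = 0.847.
  1: x = 0.206, y = 0.539
  2: x = 0.794, y = 0.461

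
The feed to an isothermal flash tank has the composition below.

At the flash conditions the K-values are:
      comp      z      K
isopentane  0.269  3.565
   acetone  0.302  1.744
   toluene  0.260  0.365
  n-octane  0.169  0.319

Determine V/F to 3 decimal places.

Newton iteration, V/F⁰ = 0.51:
  V/F = 0.510: g = 0.0413, g' = -0.833 → V/F = 0.560
  V/F = 0.560: g = -0.0001, g' = -0.839 → V/F = 0.559
Converged at V/F = 0.559.

V/F = 0.559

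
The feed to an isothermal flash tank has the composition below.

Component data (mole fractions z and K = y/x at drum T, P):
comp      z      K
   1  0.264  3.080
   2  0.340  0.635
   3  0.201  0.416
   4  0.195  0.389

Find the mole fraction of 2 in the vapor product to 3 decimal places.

y_2 = 0.231

Newton iteration, ψ⁰ = 0.34:
  ψ = 0.340: g = -0.1169, g' = -0.674 → ψ = 0.166
  ψ = 0.166: g = 0.0131, g' = -0.856 → ψ = 0.182
Converged at ψ = 0.182.
Compositions from xᵢ = zᵢ/(1+ψ(Kᵢ−1)), yᵢ = Kᵢxᵢ:
  1: x = 0.192, y = 0.590
  2: x = 0.364, y = 0.231
  3: x = 0.225, y = 0.094
  4: x = 0.219, y = 0.085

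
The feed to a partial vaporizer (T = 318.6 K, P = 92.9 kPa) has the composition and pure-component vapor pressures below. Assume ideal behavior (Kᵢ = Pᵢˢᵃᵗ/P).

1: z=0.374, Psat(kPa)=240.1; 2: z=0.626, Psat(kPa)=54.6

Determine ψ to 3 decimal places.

Raoult's law: Kᵢ = Pᵢˢᵃᵗ/P = Pᵢˢᵃᵗ/92.9.
  K_1 = 240.1/92.9 = 2.58450, K_2 = 54.6/92.9 = 0.58773
Let ψ = V/F and solve Σ zᵢ(Kᵢ−1)/(1+ψ(Kᵢ−1)) = 0.
g(0) = ΣzᵢKᵢ − 1 = 0.335 and g(1) = 1 − Σzᵢ/Kᵢ = -0.210, so a root lies in (0, 1).
Binary case is linear: z₁(K₁−1)(1+ψ(K₂−1)) + z₂(K₂−1)(1+ψ(K₁−1)) = 0
⇒ ψ = [z₁(K₁−1)+z₂(K₂−1)] / [−(K₁−1)(K₂−1)] = 0.3345/0.6532 = 0.512

ψ = 0.512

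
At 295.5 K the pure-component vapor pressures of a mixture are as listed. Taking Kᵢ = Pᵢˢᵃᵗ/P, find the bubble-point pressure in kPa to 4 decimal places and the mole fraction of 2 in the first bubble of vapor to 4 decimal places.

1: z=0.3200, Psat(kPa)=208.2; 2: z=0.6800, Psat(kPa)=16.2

Pbub = 77.6400 kPa, y_2 = 0.1419

At the bubble point ψ → 0, so ΣzᵢKᵢ = 1 with Kᵢ = Pᵢˢᵃᵗ/P ⇒ P = ΣzᵢPᵢˢᵃᵗ.
P = 0.3200·208.2 + 0.6800·16.2 = 77.6400 kPa
yᵢ = zᵢPᵢˢᵃᵗ/P ⇒ y_2 = 0.6800·16.2/77.6400 = 0.1419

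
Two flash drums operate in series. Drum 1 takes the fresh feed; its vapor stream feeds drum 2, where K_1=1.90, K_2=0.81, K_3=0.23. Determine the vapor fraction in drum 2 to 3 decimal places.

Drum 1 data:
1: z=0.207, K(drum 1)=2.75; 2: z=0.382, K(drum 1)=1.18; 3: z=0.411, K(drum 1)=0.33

V/F (drum 2) = 0.405

Drum 1:
Iterate (Newton) starting at ψ₁ = 0.5:
  ψ₁ = 0.500: g = -0.1578, g' = -0.608 → ψ₁ = 0.240
  ψ₁ = 0.240: g = -0.0074, g' = -0.588 → ψ₁ = 0.228
Converged at ψ₁ = 0.228.
Drum-1 compositions:
  1: x = 0.148, y = 0.407
  2: x = 0.367, y = 0.433
  3: x = 0.485, y = 0.160
Drum-2 feed = drum-1 vapor: z₂ = (0.4069, 0.4330, 0.1601).
Drum 2:
Let ψ₂ = V/F and solve Σ zᵢ(Kᵢ−1)/(1+ψ₂(Kᵢ−1)) = 0.
g(0) = ΣzᵢKᵢ − 1 = 0.161 and g(1) = 1 − Σzᵢ/Kᵢ = -0.445, so a root lies in (0, 1).
Newton–Raphson from ψ₂ = 0.46:
  ψ₂ = 0.460: g = -0.0220, g' = -0.411 → ψ₂ = 0.406
  ψ₂ = 0.406: g = -0.0004, g' = -0.396 → ψ₂ = 0.405
Converged at ψ₂ = 0.405.
  1: x = 0.298, y = 0.566
  2: x = 0.469, y = 0.380
  3: x = 0.233, y = 0.054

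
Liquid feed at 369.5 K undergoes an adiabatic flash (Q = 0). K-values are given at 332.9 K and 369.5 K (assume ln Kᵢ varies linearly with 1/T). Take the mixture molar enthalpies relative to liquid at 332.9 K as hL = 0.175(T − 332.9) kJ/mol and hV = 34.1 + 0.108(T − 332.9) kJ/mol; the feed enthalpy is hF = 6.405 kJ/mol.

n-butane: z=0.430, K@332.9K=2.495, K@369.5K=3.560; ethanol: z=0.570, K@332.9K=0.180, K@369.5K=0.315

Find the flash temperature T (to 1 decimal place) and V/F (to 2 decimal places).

T = 336.3 K, V/F = 0.17

Adiabatic flash: solve Rachford–Rice at each trial T, then check hF = ψ·hV(T) + (1−ψ)·hL(T).
  T = 332.9 K: K = (2.495, 0.180), RR gives ψ = 0.143, H_out = 4.880 kJ/mol
  T = 369.5 K: K = (3.560, 0.315), RR gives ψ = 0.405, H_out = 19.225 kJ/mol
  T = 351.2 K: K = (3.008, 0.242), RR gives ψ = 0.283, H_out = 12.510 kJ/mol
  T = 342.0 K: K = (2.745, 0.209), RR gives ψ = 0.217, H_out = 8.863 kJ/mol
  T = 337.4 K: K = (2.617, 0.194), RR gives ψ = 0.181, H_out = 6.909 kJ/mol
  T = 335.1 K: K = (2.554, 0.187), RR gives ψ = 0.162, H_out = 5.889 kJ/mol
Linear interpolation between T = 335.1 (H_out = 5.889) and T = 337.4 (H_out = 6.909) on hF = 6.405 gives T ≈ 336.3 K, at which ψ = 0.17.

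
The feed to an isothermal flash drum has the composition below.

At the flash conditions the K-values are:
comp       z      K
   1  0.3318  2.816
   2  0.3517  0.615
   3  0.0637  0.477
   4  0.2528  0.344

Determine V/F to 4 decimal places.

Newton–Raphson from V/F = 0.5:
  V/F = 0.5000: g = -0.14378, g' = -0.6534 → V/F = 0.2800
  V/F = 0.2800: g = 0.00553, g' = -0.7336 → V/F = 0.2875
Converged at V/F = 0.2875.

V/F = 0.2875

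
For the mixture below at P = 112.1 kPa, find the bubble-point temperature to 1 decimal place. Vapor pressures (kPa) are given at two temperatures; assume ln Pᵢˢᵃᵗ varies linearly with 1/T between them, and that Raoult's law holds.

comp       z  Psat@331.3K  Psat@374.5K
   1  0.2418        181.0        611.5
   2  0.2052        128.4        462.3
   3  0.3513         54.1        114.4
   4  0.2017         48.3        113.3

T = 335.7 K

Bubble-point temperature: ΣzᵢPᵢˢᵃᵗ(T) = P. Interpolate ln Pᵢˢᵃᵗ = aᵢ + bᵢ/T.
  T = 331.3 K: ΣzᵢPᵢˢᵃᵗ = 98.86 kPa
  T = 374.5 K: ΣzᵢPᵢˢᵃᵗ = 305.77 kPa
  T = 352.9 K: ΣzᵢPᵢˢᵃᵗ = 179.08 kPa
  T = 342.1 K: ΣzᵢPᵢˢᵃᵗ = 134.11 kPa
  T = 336.7 K: ΣzᵢPᵢˢᵃᵗ = 115.38 kPa
  T = 334.0 K: ΣzᵢPᵢˢᵃᵗ = 106.86 kPa
Interpolating between 334.0 K and 336.7 K gives T ≈ 335.7 K.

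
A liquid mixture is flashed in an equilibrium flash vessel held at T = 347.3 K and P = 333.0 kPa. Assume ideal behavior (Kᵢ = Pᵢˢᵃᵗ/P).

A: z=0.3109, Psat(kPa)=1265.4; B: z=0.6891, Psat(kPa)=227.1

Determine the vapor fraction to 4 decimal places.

ψ = 0.7315

Raoult's law: Kᵢ = Pᵢˢᵃᵗ/P = Pᵢˢᵃᵗ/333.0.
  K_A = 1265.4/333.0 = 3.800000, K_B = 227.1/333.0 = 0.681982
Material balance + equilibrium reduce to Σ zᵢ(Kᵢ−1)/(1+ψ(Kᵢ−1)) = 0.
Feasibility: ΣzᵢKᵢ = 1.6514, Σzᵢ/Kᵢ = 1.0923 — both > 1, two phases present.
Binary case is linear: z₁(K₁−1)(1+ψ(K₂−1)) + z₂(K₂−1)(1+ψ(K₁−1)) = 0
⇒ ψ = [z₁(K₁−1)+z₂(K₂−1)] / [−(K₁−1)(K₂−1)] = 0.65137/0.89045 = 0.7315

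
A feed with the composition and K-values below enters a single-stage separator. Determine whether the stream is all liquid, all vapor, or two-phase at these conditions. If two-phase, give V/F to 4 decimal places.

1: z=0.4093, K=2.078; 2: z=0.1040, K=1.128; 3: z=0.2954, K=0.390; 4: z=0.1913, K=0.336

ΣzᵢKᵢ = 1.1473; Σzᵢ/Kᵢ = 1.6159.
Both exceed 1, so a two-phase solution exists.
Material balance + equilibrium reduce to Σ zᵢ(Kᵢ−1)/(1+ψ(Kᵢ−1)) = 0.
Newton–Raphson from ψ = 0.54:
  ψ = 0.5400: g = -0.17540, g' = -0.6409 → ψ = 0.2663
  ψ = 0.2663: g = -0.01378, g' = -0.5699 → ψ = 0.2421
  ψ = 0.2421: g = 0.00002, g' = -0.5718 → ψ = 0.2422
Converged at ψ = 0.2422.

two-phase, V/F = 0.2422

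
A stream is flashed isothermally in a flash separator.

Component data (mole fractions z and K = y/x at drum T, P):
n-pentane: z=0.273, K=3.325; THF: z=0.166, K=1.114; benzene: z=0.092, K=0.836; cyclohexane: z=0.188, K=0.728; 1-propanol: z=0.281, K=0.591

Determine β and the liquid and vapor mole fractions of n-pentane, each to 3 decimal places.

Rachford–Rice: g(β) = Σ zᵢ(Kᵢ−1)/(1+β(Kᵢ−1)) = 0.
g(0) = ΣzᵢKᵢ − 1 = 0.472 and g(1) = 1 − Σzᵢ/Kᵢ = -0.075, so a root lies in (0, 1).
Iterate (Newton) starting at β = 0.5:
  β = 0.500: g = 0.0913, g' = -0.413 → β = 0.721
  β = 0.721: g = 0.0110, g' = -0.327 → β = 0.754
  β = 0.754: g = 0.0001, g' = -0.320 → β = 0.755
Converged at β = 0.755.
Compositions from xᵢ = zᵢ/(1+β(Kᵢ−1)), yᵢ = Kᵢxᵢ:
  n-pentane: x = 0.099, y = 0.329
  THF: x = 0.153, y = 0.170
  benzene: x = 0.105, y = 0.088
  cyclohexane: x = 0.237, y = 0.172
  1-propanol: x = 0.406, y = 0.240

β = 0.755, x_n-pentane = 0.099, y_n-pentane = 0.329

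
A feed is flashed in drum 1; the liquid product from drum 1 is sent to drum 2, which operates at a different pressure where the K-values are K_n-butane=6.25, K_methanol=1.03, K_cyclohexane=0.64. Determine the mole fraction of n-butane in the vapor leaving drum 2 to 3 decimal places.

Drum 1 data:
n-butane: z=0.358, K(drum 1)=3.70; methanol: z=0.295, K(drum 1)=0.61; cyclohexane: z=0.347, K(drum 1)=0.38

Drum 1:
Material balance + equilibrium reduce to Σ zᵢ(Kᵢ−1)/(1+ψ₁(Kᵢ−1)) = 0.
Check two-phase: ΣzᵢKᵢ = 1.636 > 1 and Σzᵢ/Kᵢ = 1.494 > 1, so g(0) = 0.636 > 0 and g(1) = -0.494 < 0.
Iterate (Newton) starting at ψ₁ = 0.5:
  ψ₁ = 0.500: g = -0.0434, g' = -0.822 → ψ₁ = 0.447
  ψ₁ = 0.447: g = 0.0009, g' = -0.857 → ψ₁ = 0.448
Converged at ψ₁ = 0.448.
Drum-1 compositions:
  n-butane: x = 0.162, y = 0.599
  methanol: x = 0.357, y = 0.218
  cyclohexane: x = 0.481, y = 0.183
Drum-2 feed = drum-1 liquid: z₂ = (0.1620, 0.3575, 0.4805).
Drum 2:
Iterate (Newton) starting at ψ₂ = 0.33:
  ψ₂ = 0.330: g = 0.1255, g' = -0.678 → ψ₂ = 0.515
  ψ₂ = 0.515: g = 0.0278, g' = -0.420 → ψ₂ = 0.581
  ψ₂ = 0.581: g = 0.0017, g' = -0.372 → ψ₂ = 0.586
Converged at ψ₂ = 0.586.
  n-butane: x = 0.040, y = 0.248
  methanol: x = 0.351, y = 0.362
  cyclohexane: x = 0.609, y = 0.390

y_n-butane (drum 2) = 0.248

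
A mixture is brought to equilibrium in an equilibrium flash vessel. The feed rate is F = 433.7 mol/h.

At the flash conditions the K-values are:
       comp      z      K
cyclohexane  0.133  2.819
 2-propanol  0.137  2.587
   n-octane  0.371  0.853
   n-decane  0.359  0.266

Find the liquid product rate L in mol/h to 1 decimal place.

L = 360.6 mol/h

Rachford–Rice: g(ψ) = Σ zᵢ(Kᵢ−1)/(1+ψ(Kᵢ−1)) = 0.
g(0) = ΣzᵢKᵢ − 1 = 0.141 and g(1) = 1 − Σzᵢ/Kᵢ = -0.885, so a root lies in (0, 1).
Newton iteration, ψ⁰ = 0.5:
  ψ = 0.500: g = -0.2272, g' = -0.720 → ψ = 0.184
  ψ = 0.184: g = -0.0115, g' = -0.720 → ψ = 0.169
Converged at ψ = 0.169.
Then V = ψ·F = 0.1686·433.7 = 73.1 mol/h and L = F − V = 360.6 mol/h.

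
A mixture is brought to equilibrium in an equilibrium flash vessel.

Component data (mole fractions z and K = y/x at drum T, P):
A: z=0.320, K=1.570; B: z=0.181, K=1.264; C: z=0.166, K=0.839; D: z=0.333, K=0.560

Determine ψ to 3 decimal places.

ψ = 0.318

Let ψ = V/F and solve Σ zᵢ(Kᵢ−1)/(1+ψ(Kᵢ−1)) = 0.
Feasibility: ΣzᵢKᵢ = 1.057, Σzᵢ/Kᵢ = 1.140 — both > 1, two phases present.
Newton–Raphson from ψ = 0.69:
  ψ = 0.690: g = -0.0691, g' = -0.201 → ψ = 0.346
  ψ = 0.346: g = -0.0050, g' = -0.178 → ψ = 0.318
Converged at ψ = 0.318.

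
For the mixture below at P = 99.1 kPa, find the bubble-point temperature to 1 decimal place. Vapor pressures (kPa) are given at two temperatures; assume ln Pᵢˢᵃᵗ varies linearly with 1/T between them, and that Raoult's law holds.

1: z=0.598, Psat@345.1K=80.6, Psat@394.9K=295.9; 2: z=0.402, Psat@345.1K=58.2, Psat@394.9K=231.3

T = 356.1 K

Bubble-point temperature: ΣzᵢPᵢˢᵃᵗ(T) = P. Interpolate ln Pᵢˢᵃᵗ = aᵢ + bᵢ/T.
  T = 345.1 K: ΣzᵢPᵢˢᵃᵗ = 71.60 kPa
  T = 394.9 K: ΣzᵢPᵢˢᵃᵗ = 269.93 kPa
  T = 370.0 K: ΣzᵢPᵢˢᵃᵗ = 145.34 kPa
  T = 357.6 K: ΣzᵢPᵢˢᵃᵗ = 103.42 kPa
  T = 351.4 K: ΣzᵢPᵢˢᵃᵗ = 86.45 kPa
  T = 354.5 K: ΣzᵢPᵢˢᵃᵗ = 94.63 kPa
  T = 356.1 K: ΣzᵢPᵢˢᵃᵗ = 99.09 kPa
Interpolating between 356.1 K and 357.6 K gives T ≈ 356.1 K.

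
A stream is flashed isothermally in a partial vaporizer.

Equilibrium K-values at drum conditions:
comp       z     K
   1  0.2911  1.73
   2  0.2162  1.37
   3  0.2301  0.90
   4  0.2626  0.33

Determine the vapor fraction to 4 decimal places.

Material balance + equilibrium reduce to Σ zᵢ(Kᵢ−1)/(1+ψ(Kᵢ−1)) = 0.
g(0) = ΣzᵢKᵢ − 1 = 0.0935 and g(1) = 1 − Σzᵢ/Kᵢ = -0.3775, so a root lies in (0, 1).
Iterate (Newton) starting at ψ = 0.57:
  ψ = 0.5700: g = -0.09293, g' = -0.4087 → ψ = 0.3426
  ψ = 0.3426: g = -0.01121, g' = -0.3236 → ψ = 0.3080
  ψ = 0.3080: g = -0.00012, g' = -0.3169 → ψ = 0.3076
Converged at ψ = 0.3076.

ψ = 0.3076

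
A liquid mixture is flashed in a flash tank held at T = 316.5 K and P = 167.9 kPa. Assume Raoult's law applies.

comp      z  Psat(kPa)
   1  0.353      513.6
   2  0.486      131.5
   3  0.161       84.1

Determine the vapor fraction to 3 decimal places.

ψ = 0.837

Raoult's law: Kᵢ = Pᵢˢᵃᵗ/P = Pᵢˢᵃᵗ/167.9.
  K_1 = 513.6/167.9 = 3.05896, K_2 = 131.5/167.9 = 0.78320, K_3 = 84.1/167.9 = 0.50089
Material balance + equilibrium reduce to Σ zᵢ(Kᵢ−1)/(1+ψ(Kᵢ−1)) = 0.
Check two-phase: ΣzᵢKᵢ = 1.541 > 1 and Σzᵢ/Kᵢ = 1.057 > 1, so g(0) = 0.541 > 0 and g(1) = -0.057 < 0.
Newton–Raphson from ψ = 0.32:
  ψ = 0.320: g = 0.2293, g' = -0.627 → ψ = 0.686
  ψ = 0.686: g = 0.0554, g' = -0.381 → ψ = 0.831
  ψ = 0.831: g = 0.0023, g' = -0.355 → ψ = 0.837
Converged at ψ = 0.837.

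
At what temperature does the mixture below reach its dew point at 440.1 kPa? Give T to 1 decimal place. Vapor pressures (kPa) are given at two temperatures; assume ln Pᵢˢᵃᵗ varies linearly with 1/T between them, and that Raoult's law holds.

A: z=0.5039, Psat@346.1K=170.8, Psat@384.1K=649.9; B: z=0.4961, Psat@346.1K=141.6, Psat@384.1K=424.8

Dew-point temperature: Σzᵢ·P/Pᵢˢᵃᵗ(T) = 1. Interpolate ln Pᵢˢᵃᵗ = aᵢ + bᵢ/T.
  T = 346.1 K: ΣzᵢP/Pᵢˢᵃᵗ = 2.8403
  T = 384.1 K: ΣzᵢP/Pᵢˢᵃᵗ = 0.8552
  T = 365.1 K: ΣzᵢP/Pᵢˢᵃᵗ = 1.5080
  T = 374.6 K: ΣzᵢP/Pᵢˢᵃᵗ = 1.1271
  T = 379.4 K: ΣzᵢP/Pᵢˢᵃᵗ = 0.9786
  T = 377.0 K: ΣzᵢP/Pᵢˢᵃᵗ = 1.0497
Interpolating between 377.0 K and 379.4 K gives T ≈ 378.7 K.

T = 378.7 K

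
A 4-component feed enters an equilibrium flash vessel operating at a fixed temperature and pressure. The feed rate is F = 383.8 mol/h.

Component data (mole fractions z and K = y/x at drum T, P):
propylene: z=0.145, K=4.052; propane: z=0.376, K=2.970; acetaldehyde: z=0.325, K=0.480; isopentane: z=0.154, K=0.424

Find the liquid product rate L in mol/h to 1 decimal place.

L = 95.8 mol/h

Rachford–Rice: g(ψ) = Σ zᵢ(Kᵢ−1)/(1+ψ(Kᵢ−1)) = 0.
Check two-phase: ΣzᵢKᵢ = 1.926 > 1 and Σzᵢ/Kᵢ = 1.203 > 1, so g(0) = 0.926 > 0 and g(1) = -0.203 < 0.
Newton iteration, ψ⁰ = 0.5:
  ψ = 0.500: g = 0.1954, g' = -0.843 → ψ = 0.732
  ψ = 0.732: g = 0.0142, g' = -0.756 → ψ = 0.750
Converged at ψ = 0.750.
Then V = ψ·F = 0.7504·383.8 = 288.0 mol/h and L = F − V = 95.8 mol/h.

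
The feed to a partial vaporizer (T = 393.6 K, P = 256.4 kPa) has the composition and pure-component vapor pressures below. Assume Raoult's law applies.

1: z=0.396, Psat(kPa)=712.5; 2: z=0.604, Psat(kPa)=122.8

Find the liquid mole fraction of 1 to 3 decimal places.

Raoult's law: Kᵢ = Pᵢˢᵃᵗ/P = Pᵢˢᵃᵗ/256.4.
  K_1 = 712.5/256.4 = 2.77886, K_2 = 122.8/256.4 = 0.47894
Material balance + equilibrium reduce to Σ zᵢ(Kᵢ−1)/(1+β(Kᵢ−1)) = 0.
Feasibility: ΣzᵢKᵢ = 1.390, Σzᵢ/Kᵢ = 1.404 — both > 1, two phases present.
Newton–Raphson from β = 0.5:
  β = 0.500: g = -0.0528, g' = -0.651 → β = 0.419
  β = 0.419: g = 0.0010, g' = -0.680 → β = 0.420
Converged at β = 0.420.
Compositions from xᵢ = zᵢ/(1+β(Kᵢ−1)), yᵢ = Kᵢxᵢ:
  1: x = 0.227, y = 0.630
  2: x = 0.773, y = 0.370

x_1 = 0.227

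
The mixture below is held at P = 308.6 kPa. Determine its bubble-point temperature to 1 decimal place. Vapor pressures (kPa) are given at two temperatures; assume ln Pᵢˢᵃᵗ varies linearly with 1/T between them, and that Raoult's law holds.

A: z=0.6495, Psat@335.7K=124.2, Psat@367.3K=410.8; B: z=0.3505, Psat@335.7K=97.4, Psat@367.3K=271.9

Bubble-point temperature: ΣzᵢPᵢˢᵃᵗ(T) = P. Interpolate ln Pᵢˢᵃᵗ = aᵢ + bᵢ/T.
  T = 335.7 K: ΣzᵢPᵢˢᵃᵗ = 114.81 kPa
  T = 367.3 K: ΣzᵢPᵢˢᵃᵗ = 362.12 kPa
  T = 351.5 K: ΣzᵢPᵢˢᵃᵗ = 209.08 kPa
  T = 359.4 K: ΣzᵢPᵢˢᵃᵗ = 276.78 kPa
  T = 363.4 K: ΣzᵢPᵢˢᵃᵗ = 317.57 kPa
  T = 361.4 K: ΣzᵢPᵢˢᵃᵗ = 296.58 kPa
  T = 362.4 K: ΣzᵢPᵢˢᵃᵗ = 306.93 kPa
Interpolating between 362.4 K and 363.4 K gives T ≈ 362.6 K.

T = 362.6 K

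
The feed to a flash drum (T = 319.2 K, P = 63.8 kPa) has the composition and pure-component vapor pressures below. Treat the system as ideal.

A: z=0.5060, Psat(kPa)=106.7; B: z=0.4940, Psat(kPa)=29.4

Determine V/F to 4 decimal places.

V/F = 0.2038

Raoult's law: Kᵢ = Pᵢˢᵃᵗ/P = Pᵢˢᵃᵗ/63.8.
  K_A = 106.7/63.8 = 1.672414, K_B = 29.4/63.8 = 0.460815
Material balance + equilibrium reduce to Σ zᵢ(Kᵢ−1)/(1+V/F(Kᵢ−1)) = 0.
Feasibility: ΣzᵢKᵢ = 1.0739, Σzᵢ/Kᵢ = 1.3746 — both > 1, two phases present.
Iterate (Newton) starting at V/F = 0.53:
  V/F = 0.5300: g = -0.12208, g' = -0.4059 → V/F = 0.2292
  V/F = 0.2292: g = -0.00912, g' = -0.3587 → V/F = 0.2038
Converged at V/F = 0.2038.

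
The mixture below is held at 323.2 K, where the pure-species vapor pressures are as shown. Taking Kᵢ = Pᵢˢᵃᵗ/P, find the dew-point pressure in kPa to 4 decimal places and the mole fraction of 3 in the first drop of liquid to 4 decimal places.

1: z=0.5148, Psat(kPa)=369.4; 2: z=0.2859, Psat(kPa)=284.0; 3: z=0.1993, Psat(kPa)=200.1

At the dew point ψ → 1, so Σzᵢ/Kᵢ = 1 with Kᵢ = Pᵢˢᵃᵗ/P ⇒ 1/P = Σzᵢ/Pᵢˢᵃᵗ.
1/P = 0.5148/369.4 + 0.2859/284.0 + 0.1993/200.1 = 0.0033963 ⇒ P = 294.4378 kPa
xᵢ = zᵢP/Pᵢˢᵃᵗ ⇒ x_3 = 0.1993·294.4378/200.1 = 0.2933

Pdew = 294.4378 kPa, x_3 = 0.2933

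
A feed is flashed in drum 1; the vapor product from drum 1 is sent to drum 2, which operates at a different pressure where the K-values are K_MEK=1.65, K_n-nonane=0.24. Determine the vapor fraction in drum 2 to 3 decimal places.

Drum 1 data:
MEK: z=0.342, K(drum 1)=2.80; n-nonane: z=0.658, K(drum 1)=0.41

Drum 1:
Newton–Raphson from ψ₁ = 0.58:
  ψ₁ = 0.580: g = -0.2890, g' = -0.795 → ψ₁ = 0.216
  ψ₁ = 0.216: g = -0.0019, g' = -0.875 → ψ₁ = 0.214
Converged at ψ₁ = 0.214.
Drum-1 compositions:
  MEK: x = 0.247, y = 0.691
  n-nonane: x = 0.753, y = 0.309
Drum-2 feed = drum-1 vapor: z₂ = (0.6912, 0.3088).
Drum 2:
Material balance + equilibrium reduce to Σ zᵢ(Kᵢ−1)/(1+ψ₂(Kᵢ−1)) = 0.
Check two-phase: ΣzᵢKᵢ = 1.215 > 1 and Σzᵢ/Kᵢ = 1.706 > 1, so g(0) = 0.215 > 0 and g(1) = -0.706 < 0.
Iterate (Newton) starting at ψ₂ = 0.5:
  ψ₂ = 0.500: g = -0.0394, g' = -0.630 → ψ₂ = 0.437
  ψ₂ = 0.437: g = -0.0017, g' = -0.577 → ψ₂ = 0.434
Converged at ψ₂ = 0.434.
  MEK: x = 0.539, y = 0.889
  n-nonane: x = 0.461, y = 0.111

V/F (drum 2) = 0.434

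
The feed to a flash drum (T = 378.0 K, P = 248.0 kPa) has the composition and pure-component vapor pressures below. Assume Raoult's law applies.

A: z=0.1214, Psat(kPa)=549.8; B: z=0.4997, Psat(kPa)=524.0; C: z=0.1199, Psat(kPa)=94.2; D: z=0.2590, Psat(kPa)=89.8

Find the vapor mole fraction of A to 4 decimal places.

Raoult's law: Kᵢ = Pᵢˢᵃᵗ/P = Pᵢˢᵃᵗ/248.0.
  K_A = 549.8/248.0 = 2.216935, K_B = 524.0/248.0 = 2.112903, K_C = 94.2/248.0 = 0.379839, K_D = 89.8/248.0 = 0.362097
Material balance + equilibrium reduce to Σ zᵢ(Kᵢ−1)/(1+ψ(Kᵢ−1)) = 0.
g(0) = ΣzᵢKᵢ − 1 = 0.4643 and g(1) = 1 − Σzᵢ/Kᵢ = -0.3222, so a root lies in (0, 1).
Iterate (Newton) starting at ψ = 0.52:
  ψ = 0.5200: g = 0.08577, g' = -0.6522 → ψ = 0.6515
  ψ = 0.6515: g = -0.00270, g' = -0.7023 → ψ = 0.6477
Converged at ψ = 0.6477.
Compositions from xᵢ = zᵢ/(1+ψ(Kᵢ−1)), yᵢ = Kᵢxᵢ:
  A: x = 0.0679, y = 0.1505
  B: x = 0.2904, y = 0.6136
  C: x = 0.2004, y = 0.0761
  D: x = 0.4413, y = 0.1598

y_A = 0.1505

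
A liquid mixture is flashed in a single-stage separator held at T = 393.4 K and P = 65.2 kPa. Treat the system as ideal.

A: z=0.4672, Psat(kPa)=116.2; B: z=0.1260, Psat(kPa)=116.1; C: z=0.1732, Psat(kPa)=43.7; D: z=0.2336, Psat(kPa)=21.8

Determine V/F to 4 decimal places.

Raoult's law: Kᵢ = Pᵢˢᵃᵗ/P = Pᵢˢᵃᵗ/65.2.
  K_A = 116.2/65.2 = 1.782209, K_B = 116.1/65.2 = 1.780675, K_C = 43.7/65.2 = 0.670245, K_D = 21.8/65.2 = 0.334356
Material balance + equilibrium reduce to Σ zᵢ(Kᵢ−1)/(1+V/F(Kᵢ−1)) = 0.
Feasibility: ΣzᵢKᵢ = 1.2512, Σzᵢ/Kᵢ = 1.2900 — both > 1, two phases present.
Newton iteration, V/F⁰ = 0.5:
  V/F = 0.5000: g = 0.03200, g' = -0.4470 → V/F = 0.5716
  V/F = 0.5716: g = -0.00082, g' = -0.4715 → V/F = 0.5699
Converged at V/F = 0.5699.

V/F = 0.5699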